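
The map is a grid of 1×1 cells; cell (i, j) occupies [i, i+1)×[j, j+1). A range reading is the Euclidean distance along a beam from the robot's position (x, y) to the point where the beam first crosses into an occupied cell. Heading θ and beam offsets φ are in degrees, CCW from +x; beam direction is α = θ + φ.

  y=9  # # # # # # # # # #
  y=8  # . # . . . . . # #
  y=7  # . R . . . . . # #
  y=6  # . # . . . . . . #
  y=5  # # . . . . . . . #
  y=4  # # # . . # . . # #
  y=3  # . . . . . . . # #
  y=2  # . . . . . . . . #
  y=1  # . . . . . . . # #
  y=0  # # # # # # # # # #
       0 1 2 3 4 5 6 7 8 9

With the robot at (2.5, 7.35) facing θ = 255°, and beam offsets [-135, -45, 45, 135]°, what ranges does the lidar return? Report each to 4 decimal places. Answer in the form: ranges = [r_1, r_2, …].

ranges = [0.7506, 1.7321, 0.4041, 3.3000]

beam 1: φ=-135°, α=120°
  cosα=-0.5000 sinα=0.8660 | (2,7) | tMaxX 1.0000 tMaxY 0.7506 | tΔX 2.0000 tΔY 1.1547
    t=0.7506 [y] (2,8) — stop
  → r_1 = 0.7506
beam 2: φ=-45°, α=210°
  cosα=-0.8660 sinα=-0.5000 | (2,7) | tMaxX 0.5774 tMaxY 0.7000 | tΔX 1.1547 tΔY 2.0000
    t=0.5774 [x] (1,7)
    t=0.7000 [y] (1,6)
    t=1.7321 [x] (0,6) — stop
  → r_2 = 1.7321
beam 3: φ=45°, α=300°
  cosα=0.5000 sinα=-0.8660 | (2,7) | tMaxX 1.0000 tMaxY 0.4041 | tΔX 2.0000 tΔY 1.1547
    t=0.4041 [y] (2,6) — stop
  → r_3 = 0.4041
beam 4: φ=135°, α=30°
  cosα=0.8660 sinα=0.5000 | (2,7) | tMaxX 0.5774 tMaxY 1.3000 | tΔX 1.1547 tΔY 2.0000
    t=0.5774 [x] (3,7)
    t=1.3000 [y] (3,8)
    t=1.7321 [x] (4,8)
    t=2.8868 [x] (5,8)
    t=3.3000 [y] (5,9) — stop
  → r_4 = 3.3000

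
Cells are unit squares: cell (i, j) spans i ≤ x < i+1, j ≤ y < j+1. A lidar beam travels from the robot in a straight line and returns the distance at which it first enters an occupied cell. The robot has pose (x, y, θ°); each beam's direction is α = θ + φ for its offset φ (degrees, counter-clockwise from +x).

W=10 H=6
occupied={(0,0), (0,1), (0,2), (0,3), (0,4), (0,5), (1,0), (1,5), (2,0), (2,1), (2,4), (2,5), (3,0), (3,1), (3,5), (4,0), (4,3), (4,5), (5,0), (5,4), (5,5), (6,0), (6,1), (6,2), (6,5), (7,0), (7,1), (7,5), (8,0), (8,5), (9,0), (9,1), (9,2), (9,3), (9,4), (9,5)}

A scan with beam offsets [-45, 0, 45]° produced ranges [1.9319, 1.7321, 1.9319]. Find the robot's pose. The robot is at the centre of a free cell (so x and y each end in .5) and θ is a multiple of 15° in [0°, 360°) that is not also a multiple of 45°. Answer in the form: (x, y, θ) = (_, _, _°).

(x, y, θ) = (8.5, 3.5, 240°)

Enumerate (i+0.5, j+0.5, θ) over the 24 free cells and 16 admissible headings. For each, cast all 3 beams and compare to the given ranges.
  (3.5, 2.5, 210°): beam 1 = 2.5882 ≠ 1.9319 ✗
  (8.5, 4.5, 285°): beam 1 = 2.8868 ≠ 1.9319 ✗
  (2.5, 2.5, 120°): beam 1 = 1.5529 ≠ 1.9319 ✗
  (4.5, 1.5, 165°): beam 1 = 3.0000 ≠ 1.9319 ✗
  …
  (8.5, 3.5, 240°): r_1=1.9319, r_2=1.7321, r_3=1.9319 — all match ✓
No second candidate reproduces the full scan.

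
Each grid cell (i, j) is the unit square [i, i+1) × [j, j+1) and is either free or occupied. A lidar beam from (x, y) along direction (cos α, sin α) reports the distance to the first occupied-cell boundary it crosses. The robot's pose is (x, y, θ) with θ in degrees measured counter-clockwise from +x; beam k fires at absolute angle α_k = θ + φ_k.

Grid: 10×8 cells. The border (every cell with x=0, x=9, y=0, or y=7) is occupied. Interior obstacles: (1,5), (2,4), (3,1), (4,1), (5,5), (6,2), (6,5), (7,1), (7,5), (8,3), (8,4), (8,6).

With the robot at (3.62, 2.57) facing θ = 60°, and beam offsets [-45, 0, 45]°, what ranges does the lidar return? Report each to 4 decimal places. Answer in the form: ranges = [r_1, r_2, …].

ranges = [4.5345, 2.8059, 2.3955]

beam 1: φ=-45°, α=15°
  cosα=0.9659 sinα=0.2588 | (3,2) | tMaxX 0.3934 tMaxY 1.6614 | tΔX 1.0353 tΔY 3.8637
    t=0.3934 [x] (4,2)
    t=1.4287 [x] (5,2)
    t=1.6614 [y] (5,3)
    t=2.4640 [x] (6,3)
    t=3.4992 [x] (7,3)
    t=4.5345 [x] (8,3) — stop
  → r_1 = 4.5345
beam 2: φ=0°, α=60°
  cosα=0.5000 sinα=0.8660 | (3,2) | tMaxX 0.7600 tMaxY 0.4965 | tΔX 2.0000 tΔY 1.1547
    t=0.4965 [y] (3,3)
    t=0.7600 [x] (4,3)
    t=1.6512 [y] (4,4)
    t=2.7600 [x] (5,4)
    t=2.8059 [y] (5,5) — stop
  → r_2 = 2.8059
beam 3: φ=45°, α=105°
  cosα=-0.2588 sinα=0.9659 | (3,2) | tMaxX 2.3955 tMaxY 0.4452 | tΔX 3.8637 tΔY 1.0353
    t=0.4452 [y] (3,3)
    t=1.4804 [y] (3,4)
    t=2.3955 [x] (2,4) — stop
  → r_3 = 2.3955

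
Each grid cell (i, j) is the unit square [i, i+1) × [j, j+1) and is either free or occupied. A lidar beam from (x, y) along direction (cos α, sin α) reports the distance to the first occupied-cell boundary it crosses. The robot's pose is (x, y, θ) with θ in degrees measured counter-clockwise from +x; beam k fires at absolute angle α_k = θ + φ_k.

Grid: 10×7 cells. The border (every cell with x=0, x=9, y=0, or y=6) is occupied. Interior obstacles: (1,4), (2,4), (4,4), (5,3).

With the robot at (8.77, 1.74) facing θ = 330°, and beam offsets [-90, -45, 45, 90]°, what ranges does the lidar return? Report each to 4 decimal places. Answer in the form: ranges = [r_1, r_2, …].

beam 1: φ=-90°, α=240°
  cosα=-0.5000 sinα=-0.8660 | (8,1) | tMaxX 1.5400 tMaxY 0.8545 | tΔX 2.0000 tΔY 1.1547
    t=0.8545 [y] (8,0) — stop
  → r_1 = 0.8545
beam 2: φ=-45°, α=285°
  cosα=0.2588 sinα=-0.9659 | (8,1) | tMaxX 0.8887 tMaxY 0.7661 | tΔX 3.8637 tΔY 1.0353
    t=0.7661 [y] (8,0) — stop
  → r_2 = 0.7661
beam 3: φ=45°, α=15°
  cosα=0.9659 sinα=0.2588 | (8,1) | tMaxX 0.2381 tMaxY 1.0046 | tΔX 1.0353 tΔY 3.8637
    t=0.2381 [x] (9,1) — stop
  → r_3 = 0.2381
beam 4: φ=90°, α=60°
  cosα=0.5000 sinα=0.8660 | (8,1) | tMaxX 0.4600 tMaxY 0.3002 | tΔX 2.0000 tΔY 1.1547
    t=0.3002 [y] (8,2)
    t=0.4600 [x] (9,2) — stop
  → r_4 = 0.4600

ranges = [0.8545, 0.7661, 0.2381, 0.4600]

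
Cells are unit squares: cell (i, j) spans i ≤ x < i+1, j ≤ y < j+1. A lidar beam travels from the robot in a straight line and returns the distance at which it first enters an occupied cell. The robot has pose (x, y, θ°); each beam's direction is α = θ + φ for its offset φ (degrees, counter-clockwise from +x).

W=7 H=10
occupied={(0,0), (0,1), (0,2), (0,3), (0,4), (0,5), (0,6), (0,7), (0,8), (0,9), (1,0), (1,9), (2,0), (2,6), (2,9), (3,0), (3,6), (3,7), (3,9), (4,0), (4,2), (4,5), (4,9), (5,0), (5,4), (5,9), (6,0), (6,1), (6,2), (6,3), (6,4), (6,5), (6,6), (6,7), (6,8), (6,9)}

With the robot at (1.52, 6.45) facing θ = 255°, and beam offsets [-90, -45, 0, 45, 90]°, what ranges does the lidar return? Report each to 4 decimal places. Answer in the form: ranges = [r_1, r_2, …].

beam 1: φ=-90°, α=165°
  cosα=-0.9659 sinα=0.2588 | (1,6) | tMaxX 0.5383 tMaxY 2.1250 | tΔX 1.0353 tΔY 3.8637
    t=0.5383 [x] (0,6) — stop
  → r_1 = 0.5383
beam 2: φ=-45°, α=210°
  cosα=-0.8660 sinα=-0.5000 | (1,6) | tMaxX 0.6004 tMaxY 0.9000 | tΔX 1.1547 tΔY 2.0000
    t=0.6004 [x] (0,6) — stop
  → r_2 = 0.6004
beam 3: φ=0°, α=255°
  cosα=-0.2588 sinα=-0.9659 | (1,6) | tMaxX 2.0091 tMaxY 0.4659 | tΔX 3.8637 tΔY 1.0353
    t=0.4659 [y] (1,5)
    t=1.5012 [y] (1,4)
    t=2.0091 [x] (0,4) — stop
  → r_3 = 2.0091
beam 4: φ=45°, α=300°
  cosα=0.5000 sinα=-0.8660 | (1,6) | tMaxX 0.9600 tMaxY 0.5196 | tΔX 2.0000 tΔY 1.1547
    t=0.5196 [y] (1,5)
    t=0.9600 [x] (2,5)
    t=1.6743 [y] (2,4)
    t=2.8290 [y] (2,3)
    t=2.9600 [x] (3,3)
    t=3.9837 [y] (3,2)
    t=4.9600 [x] (4,2) — stop
  → r_4 = 4.9600
beam 5: φ=90°, α=345°
  cosα=0.9659 sinα=-0.2588 | (1,6) | tMaxX 0.4969 tMaxY 1.7387 | tΔX 1.0353 tΔY 3.8637
    t=0.4969 [x] (2,6) — stop
  → r_5 = 0.4969

ranges = [0.5383, 0.6004, 2.0091, 4.9600, 0.4969]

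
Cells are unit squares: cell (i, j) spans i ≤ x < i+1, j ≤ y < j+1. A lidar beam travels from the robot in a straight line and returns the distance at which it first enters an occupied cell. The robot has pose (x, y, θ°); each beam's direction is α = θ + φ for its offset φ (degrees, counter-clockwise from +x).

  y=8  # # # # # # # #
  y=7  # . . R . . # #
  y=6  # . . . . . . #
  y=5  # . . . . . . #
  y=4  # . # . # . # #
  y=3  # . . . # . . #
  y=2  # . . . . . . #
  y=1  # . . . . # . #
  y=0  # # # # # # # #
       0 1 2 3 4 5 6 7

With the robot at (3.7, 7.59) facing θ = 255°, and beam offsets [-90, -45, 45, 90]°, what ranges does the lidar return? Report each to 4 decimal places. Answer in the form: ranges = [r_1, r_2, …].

beam 1: φ=-90°, α=165°
  cosα=-0.9659 sinα=0.2588 | (3,7) | tMaxX 0.7247 tMaxY 1.5841 | tΔX 1.0353 tΔY 3.8637
    t=0.7247 [x] (2,7)
    t=1.5841 [y] (2,8) — stop
  → r_1 = 1.5841
beam 2: φ=-45°, α=210°
  cosα=-0.8660 sinα=-0.5000 | (3,7) | tMaxX 0.8083 tMaxY 1.1800 | tΔX 1.1547 tΔY 2.0000
    t=0.8083 [x] (2,7)
    t=1.1800 [y] (2,6)
    t=1.9630 [x] (1,6)
    t=3.1177 [x] (0,6) — stop
  → r_2 = 3.1177
beam 3: φ=45°, α=300°
  cosα=0.5000 sinα=-0.8660 | (3,7) | tMaxX 0.6000 tMaxY 0.6813 | tΔX 2.0000 tΔY 1.1547
    t=0.6000 [x] (4,7)
    t=0.6813 [y] (4,6)
    t=1.8360 [y] (4,5)
    t=2.6000 [x] (5,5)
    t=2.9907 [y] (5,4)
    t=4.1454 [y] (5,3)
    t=4.6000 [x] (6,3)
    t=5.3001 [y] (6,2)
    t=6.4548 [y] (6,1)
    t=6.6000 [x] (7,1) — stop
  → r_3 = 6.6000
beam 4: φ=90°, α=345°
  cosα=0.9659 sinα=-0.2588 | (3,7) | tMaxX 0.3106 tMaxY 2.2796 | tΔX 1.0353 tΔY 3.8637
    t=0.3106 [x] (4,7)
    t=1.3459 [x] (5,7)
    t=2.2796 [y] (5,6)
    t=2.3811 [x] (6,6)
    t=3.4164 [x] (7,6) — stop
  → r_4 = 3.4164

ranges = [1.5841, 3.1177, 6.6000, 3.4164]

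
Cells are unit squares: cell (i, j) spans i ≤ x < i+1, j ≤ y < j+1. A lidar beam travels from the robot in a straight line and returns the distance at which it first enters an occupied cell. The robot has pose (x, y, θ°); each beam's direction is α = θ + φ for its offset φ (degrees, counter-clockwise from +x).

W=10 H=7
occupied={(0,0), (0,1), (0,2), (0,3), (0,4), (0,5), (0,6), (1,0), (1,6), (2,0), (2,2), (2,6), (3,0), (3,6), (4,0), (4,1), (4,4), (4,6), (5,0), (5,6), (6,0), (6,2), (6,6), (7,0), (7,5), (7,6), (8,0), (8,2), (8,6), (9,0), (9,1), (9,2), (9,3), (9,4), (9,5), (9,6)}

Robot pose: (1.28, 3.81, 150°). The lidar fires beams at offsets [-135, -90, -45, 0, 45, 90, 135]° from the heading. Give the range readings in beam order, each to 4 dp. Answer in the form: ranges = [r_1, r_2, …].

beam 1: φ=-135°, α=15°
  d=(0.9659,0.2588)  start (1,3)  tX=0.7454 tY=0.7341  stride 1/|dx|=1.0353 1/|dy|=3.8637
    cross y-line → (1,4), t=0.7341
    cross x-line → (2,4), t=0.7454
    cross x-line → (3,4), t=1.7807
    cross x-line → (4,4), t=2.8160 (wall)
  → r_1 = 2.8160
beam 2: φ=-90°, α=60°
  d=(0.5000,0.8660)  start (1,3)  tX=1.4400 tY=0.2194  stride 1/|dx|=2.0000 1/|dy|=1.1547
    cross y-line → (1,4), t=0.2194
    cross y-line → (1,5), t=1.3741
    cross x-line → (2,5), t=1.4400
    cross y-line → (2,6), t=2.5288 (wall)
  → r_2 = 2.5288
beam 3: φ=-45°, α=105°
  d=(-0.2588,0.9659)  start (1,3)  tX=1.0818 tY=0.1967  stride 1/|dx|=3.8637 1/|dy|=1.0353
    cross y-line → (1,4), t=0.1967
    cross x-line → (0,4), t=1.0818 (wall)
  → r_3 = 1.0818
beam 4: φ=0°, α=150°
  d=(-0.8660,0.5000)  start (1,3)  tX=0.3233 tY=0.3800  stride 1/|dx|=1.1547 1/|dy|=2.0000
    cross x-line → (0,3), t=0.3233 (wall)
  → r_4 = 0.3233
beam 5: φ=45°, α=195°
  d=(-0.9659,-0.2588)  start (1,3)  tX=0.2899 tY=3.1296  stride 1/|dx|=1.0353 1/|dy|=3.8637
    cross x-line → (0,3), t=0.2899 (wall)
  → r_5 = 0.2899
beam 6: φ=90°, α=240°
  d=(-0.5000,-0.8660)  start (1,3)  tX=0.5600 tY=0.9353  stride 1/|dx|=2.0000 1/|dy|=1.1547
    cross x-line → (0,3), t=0.5600 (wall)
  → r_6 = 0.5600
beam 7: φ=135°, α=285°
  d=(0.2588,-0.9659)  start (1,3)  tX=2.7819 tY=0.8386  stride 1/|dx|=3.8637 1/|dy|=1.0353
    cross y-line → (1,2), t=0.8386
    cross y-line → (1,1), t=1.8738
    cross x-line → (2,1), t=2.7819
    cross y-line → (2,0), t=2.9091 (wall)
  → r_7 = 2.9091

ranges = [2.8160, 2.5288, 1.0818, 0.3233, 0.2899, 0.5600, 2.9091]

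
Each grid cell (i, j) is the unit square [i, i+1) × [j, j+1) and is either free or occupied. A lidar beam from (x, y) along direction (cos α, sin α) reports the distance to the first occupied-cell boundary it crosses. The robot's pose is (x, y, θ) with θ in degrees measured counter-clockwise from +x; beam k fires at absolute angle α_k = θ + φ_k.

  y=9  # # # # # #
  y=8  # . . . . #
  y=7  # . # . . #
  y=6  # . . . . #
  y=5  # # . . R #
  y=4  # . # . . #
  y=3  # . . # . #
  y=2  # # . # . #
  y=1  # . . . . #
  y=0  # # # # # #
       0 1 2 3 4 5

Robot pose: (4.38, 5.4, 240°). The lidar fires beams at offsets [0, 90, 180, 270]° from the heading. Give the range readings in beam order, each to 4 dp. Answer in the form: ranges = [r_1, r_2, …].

ranges = [1.6166, 0.7159, 1.2400, 3.9029]

beam 1: φ=0°, α=240°
  cosα=-0.5000 sinα=-0.8660 | (4,5) | tMaxX 0.7600 tMaxY 0.4619 | tΔX 2.0000 tΔY 1.1547
    t=0.4619 [y] (4,4)
    t=0.7600 [x] (3,4)
    t=1.6166 [y] (3,3) — stop
  → r_1 = 1.6166
beam 2: φ=90°, α=330°
  cosα=0.8660 sinα=-0.5000 | (4,5) | tMaxX 0.7159 tMaxY 0.8000 | tΔX 1.1547 tΔY 2.0000
    t=0.7159 [x] (5,5) — stop
  → r_2 = 0.7159
beam 3: φ=180°, α=60°
  cosα=0.5000 sinα=0.8660 | (4,5) | tMaxX 1.2400 tMaxY 0.6928 | tΔX 2.0000 tΔY 1.1547
    t=0.6928 [y] (4,6)
    t=1.2400 [x] (5,6) — stop
  → r_3 = 1.2400
beam 4: φ=270°, α=150°
  cosα=-0.8660 sinα=0.5000 | (4,5) | tMaxX 0.4388 tMaxY 1.2000 | tΔX 1.1547 tΔY 2.0000
    t=0.4388 [x] (3,5)
    t=1.2000 [y] (3,6)
    t=1.5935 [x] (2,6)
    t=2.7482 [x] (1,6)
    t=3.2000 [y] (1,7)
    t=3.9029 [x] (0,7) — stop
  → r_4 = 3.9029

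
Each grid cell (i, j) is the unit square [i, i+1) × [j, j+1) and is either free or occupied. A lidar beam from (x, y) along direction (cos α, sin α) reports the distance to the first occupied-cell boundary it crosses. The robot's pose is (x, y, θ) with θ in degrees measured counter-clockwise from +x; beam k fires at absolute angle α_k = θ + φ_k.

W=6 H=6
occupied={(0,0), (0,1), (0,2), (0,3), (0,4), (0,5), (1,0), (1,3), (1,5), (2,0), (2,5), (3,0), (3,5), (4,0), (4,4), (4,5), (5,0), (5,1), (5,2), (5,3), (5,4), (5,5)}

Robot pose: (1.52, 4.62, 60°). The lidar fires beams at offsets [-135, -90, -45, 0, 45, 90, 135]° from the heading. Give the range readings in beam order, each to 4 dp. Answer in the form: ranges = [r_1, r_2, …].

ranges = [0.6419, 4.0184, 1.4682, 0.4388, 0.3934, 0.6004, 0.5383]

beam 1: φ=-135°, α=285°
  cosα=0.2588 sinα=-0.9659 | (1,4) | tMaxX 1.8546 tMaxY 0.6419 | tΔX 3.8637 tΔY 1.0353
    t=0.6419 [y] (1,3) — stop
  → r_1 = 0.6419
beam 2: φ=-90°, α=330°
  cosα=0.8660 sinα=-0.5000 | (1,4) | tMaxX 0.5543 tMaxY 1.2400 | tΔX 1.1547 tΔY 2.0000
    t=0.5543 [x] (2,4)
    t=1.2400 [y] (2,3)
    t=1.7090 [x] (3,3)
    t=2.8637 [x] (4,3)
    t=3.2400 [y] (4,2)
    t=4.0184 [x] (5,2) — stop
  → r_2 = 4.0184
beam 3: φ=-45°, α=15°
  cosα=0.9659 sinα=0.2588 | (1,4) | tMaxX 0.4969 tMaxY 1.4682 | tΔX 1.0353 tΔY 3.8637
    t=0.4969 [x] (2,4)
    t=1.4682 [y] (2,5) — stop
  → r_3 = 1.4682
beam 4: φ=0°, α=60°
  cosα=0.5000 sinα=0.8660 | (1,4) | tMaxX 0.9600 tMaxY 0.4388 | tΔX 2.0000 tΔY 1.1547
    t=0.4388 [y] (1,5) — stop
  → r_4 = 0.4388
beam 5: φ=45°, α=105°
  cosα=-0.2588 sinα=0.9659 | (1,4) | tMaxX 2.0091 tMaxY 0.3934 | tΔX 3.8637 tΔY 1.0353
    t=0.3934 [y] (1,5) — stop
  → r_5 = 0.3934
beam 6: φ=90°, α=150°
  cosα=-0.8660 sinα=0.5000 | (1,4) | tMaxX 0.6004 tMaxY 0.7600 | tΔX 1.1547 tΔY 2.0000
    t=0.6004 [x] (0,4) — stop
  → r_6 = 0.6004
beam 7: φ=135°, α=195°
  cosα=-0.9659 sinα=-0.2588 | (1,4) | tMaxX 0.5383 tMaxY 2.3955 | tΔX 1.0353 tΔY 3.8637
    t=0.5383 [x] (0,4) — stop
  → r_7 = 0.5383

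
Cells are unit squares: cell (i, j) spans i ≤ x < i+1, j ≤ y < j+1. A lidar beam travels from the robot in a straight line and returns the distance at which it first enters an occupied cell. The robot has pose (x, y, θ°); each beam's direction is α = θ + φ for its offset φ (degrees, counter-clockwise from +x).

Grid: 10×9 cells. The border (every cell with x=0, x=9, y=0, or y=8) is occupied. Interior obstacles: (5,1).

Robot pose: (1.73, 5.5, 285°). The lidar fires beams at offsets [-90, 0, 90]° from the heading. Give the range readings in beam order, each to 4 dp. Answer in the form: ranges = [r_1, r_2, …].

beam 1: φ=-90°, α=195°
  d=(-0.9659,-0.2588)  start (1,5)  tX=0.7558 tY=1.9319  stride 1/|dx|=1.0353 1/|dy|=3.8637
    cross x-line → (0,5), t=0.7558 (wall)
  → r_1 = 0.7558
beam 2: φ=0°, α=285°
  d=(0.2588,-0.9659)  start (1,5)  tX=1.0432 tY=0.5176  stride 1/|dx|=3.8637 1/|dy|=1.0353
    cross y-line → (1,4), t=0.5176
    cross x-line → (2,4), t=1.0432
    cross y-line → (2,3), t=1.5529
    cross y-line → (2,2), t=2.5882
    cross y-line → (2,1), t=3.6235
    cross y-line → (2,0), t=4.6587 (wall)
  → r_2 = 4.6587
beam 3: φ=90°, α=15°
  d=(0.9659,0.2588)  start (1,5)  tX=0.2795 tY=1.9319  stride 1/|dx|=1.0353 1/|dy|=3.8637
    cross x-line → (2,5), t=0.2795
    cross x-line → (3,5), t=1.3148
    cross y-line → (3,6), t=1.9319
    cross x-line → (4,6), t=2.3501
    cross x-line → (5,6), t=3.3854
    cross x-line → (6,6), t=4.4206
    cross x-line → (7,6), t=5.4559
    cross y-line → (7,7), t=5.7956
    cross x-line → (8,7), t=6.4912
    cross x-line → (9,7), t=7.5265 (wall)
  → r_3 = 7.5265

ranges = [0.7558, 4.6587, 7.5265]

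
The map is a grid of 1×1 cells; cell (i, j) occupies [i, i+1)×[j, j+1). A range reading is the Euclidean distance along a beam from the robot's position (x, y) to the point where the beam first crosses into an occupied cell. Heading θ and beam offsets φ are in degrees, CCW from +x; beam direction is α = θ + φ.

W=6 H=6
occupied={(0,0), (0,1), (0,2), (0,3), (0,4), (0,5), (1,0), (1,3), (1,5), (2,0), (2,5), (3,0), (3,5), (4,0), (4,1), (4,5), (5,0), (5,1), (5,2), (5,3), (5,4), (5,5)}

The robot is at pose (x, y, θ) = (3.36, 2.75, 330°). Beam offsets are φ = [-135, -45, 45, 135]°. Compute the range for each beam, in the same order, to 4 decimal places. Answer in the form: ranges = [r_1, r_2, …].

ranges = [2.4433, 1.8117, 1.6979, 2.3294]

beam 1: φ=-135°, α=195°
  direction (-0.9659, -0.2588); cell (3,2); t to first gridline: x 0.3727, y 2.8978 (then +1.0353 / +3.8637)
    (2,2) via x @ 0.3727
    (1,2) via x @ 1.4080
    (0,2) via x @ 2.4433  # hit
  → r_1 = 2.4433
beam 2: φ=-45°, α=285°
  direction (0.2588, -0.9659); cell (3,2); t to first gridline: x 2.4728, y 0.7765 (then +3.8637 / +1.0353)
    (3,1) via y @ 0.7765
    (3,0) via y @ 1.8117  # hit
  → r_2 = 1.8117
beam 3: φ=45°, α=15°
  direction (0.9659, 0.2588); cell (3,2); t to first gridline: x 0.6626, y 0.9659 (then +1.0353 / +3.8637)
    (4,2) via x @ 0.6626
    (4,3) via y @ 0.9659
    (5,3) via x @ 1.6979  # hit
  → r_3 = 1.6979
beam 4: φ=135°, α=105°
  direction (-0.2588, 0.9659); cell (3,2); t to first gridline: x 1.3909, y 0.2588 (then +3.8637 / +1.0353)
    (3,3) via y @ 0.2588
    (3,4) via y @ 1.2941
    (2,4) via x @ 1.3909
    (2,5) via y @ 2.3294  # hit
  → r_4 = 2.3294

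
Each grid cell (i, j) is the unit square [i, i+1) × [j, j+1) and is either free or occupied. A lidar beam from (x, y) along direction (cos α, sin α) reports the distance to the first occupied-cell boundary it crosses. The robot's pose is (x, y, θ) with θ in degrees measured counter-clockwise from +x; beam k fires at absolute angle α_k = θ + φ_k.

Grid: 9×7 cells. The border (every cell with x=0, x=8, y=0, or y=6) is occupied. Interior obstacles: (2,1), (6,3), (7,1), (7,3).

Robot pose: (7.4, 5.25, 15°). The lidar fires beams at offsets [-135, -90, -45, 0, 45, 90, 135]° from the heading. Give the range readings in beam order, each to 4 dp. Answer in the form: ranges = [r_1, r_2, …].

beam 1: φ=-135°, α=240°
  direction (-0.5000, -0.8660); cell (7,5); t to first gridline: x 0.8000, y 0.2887 (then +2.0000 / +1.1547)
    (7,4) via y @ 0.2887
    (6,4) via x @ 0.8000
    (6,3) via y @ 1.4434  # hit
  → r_1 = 1.4434
beam 2: φ=-90°, α=285°
  direction (0.2588, -0.9659); cell (7,5); t to first gridline: x 2.3182, y 0.2588 (then +3.8637 / +1.0353)
    (7,4) via y @ 0.2588
    (7,3) via y @ 1.2941  # hit
  → r_2 = 1.2941
beam 3: φ=-45°, α=330°
  direction (0.8660, -0.5000); cell (7,5); t to first gridline: x 0.6928, y 0.5000 (then +1.1547 / +2.0000)
    (7,4) via y @ 0.5000
    (8,4) via x @ 0.6928  # hit
  → r_3 = 0.6928
beam 4: φ=0°, α=15°
  direction (0.9659, 0.2588); cell (7,5); t to first gridline: x 0.6212, y 2.8978 (then +1.0353 / +3.8637)
    (8,5) via x @ 0.6212  # hit
  → r_4 = 0.6212
beam 5: φ=45°, α=60°
  direction (0.5000, 0.8660); cell (7,5); t to first gridline: x 1.2000, y 0.8660 (then +2.0000 / +1.1547)
    (7,6) via y @ 0.8660  # hit
  → r_5 = 0.8660
beam 6: φ=90°, α=105°
  direction (-0.2588, 0.9659); cell (7,5); t to first gridline: x 1.5455, y 0.7765 (then +3.8637 / +1.0353)
    (7,6) via y @ 0.7765  # hit
  → r_6 = 0.7765
beam 7: φ=135°, α=150°
  direction (-0.8660, 0.5000); cell (7,5); t to first gridline: x 0.4619, y 1.5000 (then +1.1547 / +2.0000)
    (6,5) via x @ 0.4619
    (6,6) via y @ 1.5000  # hit
  → r_7 = 1.5000

ranges = [1.4434, 1.2941, 0.6928, 0.6212, 0.8660, 0.7765, 1.5000]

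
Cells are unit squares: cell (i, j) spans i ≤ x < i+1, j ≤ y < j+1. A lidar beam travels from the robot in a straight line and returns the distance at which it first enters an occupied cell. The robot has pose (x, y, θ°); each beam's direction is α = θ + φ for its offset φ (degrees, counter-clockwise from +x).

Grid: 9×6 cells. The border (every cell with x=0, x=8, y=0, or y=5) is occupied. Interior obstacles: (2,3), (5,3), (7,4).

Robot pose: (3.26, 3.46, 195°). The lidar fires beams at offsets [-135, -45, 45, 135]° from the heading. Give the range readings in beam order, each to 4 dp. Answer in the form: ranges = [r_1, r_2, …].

beam 1: φ=-135°, α=60°
  direction (0.5000, 0.8660); cell (3,3); t to first gridline: x 1.4800, y 0.6235 (then +2.0000 / +1.1547)
    (3,4) via y @ 0.6235
    (4,4) via x @ 1.4800
    (4,5) via y @ 1.7782  # hit
  → r_1 = 1.7782
beam 2: φ=-45°, α=150°
  direction (-0.8660, 0.5000); cell (3,3); t to first gridline: x 0.3002, y 1.0800 (then +1.1547 / +2.0000)
    (2,3) via x @ 0.3002  # hit
  → r_2 = 0.3002
beam 3: φ=45°, α=240°
  direction (-0.5000, -0.8660); cell (3,3); t to first gridline: x 0.5200, y 0.5312 (then +2.0000 / +1.1547)
    (2,3) via x @ 0.5200  # hit
  → r_3 = 0.5200
beam 4: φ=135°, α=330°
  direction (0.8660, -0.5000); cell (3,3); t to first gridline: x 0.8545, y 0.9200 (then +1.1547 / +2.0000)
    (4,3) via x @ 0.8545
    (4,2) via y @ 0.9200
    (5,2) via x @ 2.0092
    (5,1) via y @ 2.9200
    (6,1) via x @ 3.1639
    (7,1) via x @ 4.3186
    (7,0) via y @ 4.9200  # hit
  → r_4 = 4.9200

ranges = [1.7782, 0.3002, 0.5200, 4.9200]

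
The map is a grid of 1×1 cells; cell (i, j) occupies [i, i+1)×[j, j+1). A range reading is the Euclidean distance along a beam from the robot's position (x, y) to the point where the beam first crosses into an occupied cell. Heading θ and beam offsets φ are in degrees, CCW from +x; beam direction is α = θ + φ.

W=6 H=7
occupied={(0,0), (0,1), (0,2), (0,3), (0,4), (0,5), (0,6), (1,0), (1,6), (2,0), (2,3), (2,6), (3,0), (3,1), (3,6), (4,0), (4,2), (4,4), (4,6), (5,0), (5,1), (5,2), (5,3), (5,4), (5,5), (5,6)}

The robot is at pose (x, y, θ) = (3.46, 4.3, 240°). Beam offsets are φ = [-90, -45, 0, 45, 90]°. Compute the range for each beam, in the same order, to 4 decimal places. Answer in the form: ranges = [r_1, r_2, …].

beam 1: φ=-90°, α=150°
  dir = (cos 150°, sin 150°) = (-0.8660, 0.5000); from cell (3,4)
  next x-line at t=0.5312, next y-line at t=1.4000; Δt_x=1.1547, Δt_y=2.0000
    x: enter (2,4) at t=0.5312
    y: enter (2,5) at t=1.4000
    x: enter (1,5) at t=1.6859
    x: enter (0,5) at t=2.8406 ← occupied
  → r_1 = 2.8406
beam 2: φ=-45°, α=195°
  dir = (cos 195°, sin 195°) = (-0.9659, -0.2588); from cell (3,4)
  next x-line at t=0.4762, next y-line at t=1.1591; Δt_x=1.0353, Δt_y=3.8637
    x: enter (2,4) at t=0.4762
    y: enter (2,3) at t=1.1591 ← occupied
  → r_2 = 1.1591
beam 3: φ=0°, α=240°
  dir = (cos 240°, sin 240°) = (-0.5000, -0.8660); from cell (3,4)
  next x-line at t=0.9200, next y-line at t=0.3464; Δt_x=2.0000, Δt_y=1.1547
    y: enter (3,3) at t=0.3464
    x: enter (2,3) at t=0.9200 ← occupied
  → r_3 = 0.9200
beam 4: φ=45°, α=285°
  dir = (cos 285°, sin 285°) = (0.2588, -0.9659); from cell (3,4)
  next x-line at t=2.0864, next y-line at t=0.3106; Δt_x=3.8637, Δt_y=1.0353
    y: enter (3,3) at t=0.3106
    y: enter (3,2) at t=1.3459
    x: enter (4,2) at t=2.0864 ← occupied
  → r_4 = 2.0864
beam 5: φ=90°, α=330°
  dir = (cos 330°, sin 330°) = (0.8660, -0.5000); from cell (3,4)
  next x-line at t=0.6235, next y-line at t=0.6000; Δt_x=1.1547, Δt_y=2.0000
    y: enter (3,3) at t=0.6000
    x: enter (4,3) at t=0.6235
    x: enter (5,3) at t=1.7782 ← occupied
  → r_5 = 1.7782

ranges = [2.8406, 1.1591, 0.9200, 2.0864, 1.7782]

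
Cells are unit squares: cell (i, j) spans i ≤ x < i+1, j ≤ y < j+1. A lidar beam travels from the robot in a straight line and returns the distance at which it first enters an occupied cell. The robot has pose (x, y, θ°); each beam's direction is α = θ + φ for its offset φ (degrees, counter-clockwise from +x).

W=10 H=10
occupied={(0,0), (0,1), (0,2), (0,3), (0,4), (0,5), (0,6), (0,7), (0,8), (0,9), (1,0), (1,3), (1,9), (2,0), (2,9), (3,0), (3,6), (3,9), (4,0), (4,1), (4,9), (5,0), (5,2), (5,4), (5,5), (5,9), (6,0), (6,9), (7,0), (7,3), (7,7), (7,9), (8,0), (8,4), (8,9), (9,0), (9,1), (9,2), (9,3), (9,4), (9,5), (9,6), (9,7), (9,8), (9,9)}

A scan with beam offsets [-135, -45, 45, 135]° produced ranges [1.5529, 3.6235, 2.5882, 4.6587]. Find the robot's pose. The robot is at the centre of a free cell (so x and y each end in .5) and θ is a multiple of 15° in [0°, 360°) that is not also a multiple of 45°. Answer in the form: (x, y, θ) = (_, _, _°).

(x, y, θ) = (2.5, 4.5, 330°)

Candidates: 55 free-cell centres × 16 headings = 880 poses. Raycast each; keep the one whose scan matches to 4 dp.
  (8.5, 2.5, 345°): beam 1 = 3.0000 ≠ 1.5529 ✗
  (6.5, 8.5, 30°): beam 1 = 2.5882 ≠ 1.5529 ✗
  (2.5, 4.5, 165°): beam 1 = 2.8868 ≠ 1.5529 ✗
  (3.5, 8.5, 150°): beam 1 = 1.9319 ≠ 1.5529 ✗
  …
  (2.5, 4.5, 330°): r_1=1.5529, r_2=3.6235, r_3=2.5882, r_4=4.6587 — all match ✓
Only this pose fits every beam.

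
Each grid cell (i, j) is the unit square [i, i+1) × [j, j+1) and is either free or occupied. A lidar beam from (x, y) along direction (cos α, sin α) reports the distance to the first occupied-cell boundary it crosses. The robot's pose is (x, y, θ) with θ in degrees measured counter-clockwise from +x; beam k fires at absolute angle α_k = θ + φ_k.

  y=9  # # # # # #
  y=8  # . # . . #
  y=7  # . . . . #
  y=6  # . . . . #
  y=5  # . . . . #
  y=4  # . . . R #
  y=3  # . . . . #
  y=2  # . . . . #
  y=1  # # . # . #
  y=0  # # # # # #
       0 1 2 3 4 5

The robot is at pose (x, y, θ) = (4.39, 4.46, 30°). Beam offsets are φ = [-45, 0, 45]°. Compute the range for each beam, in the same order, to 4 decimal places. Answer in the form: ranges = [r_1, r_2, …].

ranges = [0.6315, 0.7044, 2.3569]

beam 1: φ=-45°, α=345°
  d=(0.9659,-0.2588)  start (4,4)  tX=0.6315 tY=1.7773  stride 1/|dx|=1.0353 1/|dy|=3.8637
    cross x-line → (5,4), t=0.6315 (wall)
  → r_1 = 0.6315
beam 2: φ=0°, α=30°
  d=(0.8660,0.5000)  start (4,4)  tX=0.7044 tY=1.0800  stride 1/|dx|=1.1547 1/|dy|=2.0000
    cross x-line → (5,4), t=0.7044 (wall)
  → r_2 = 0.7044
beam 3: φ=45°, α=75°
  d=(0.2588,0.9659)  start (4,4)  tX=2.3569 tY=0.5590  stride 1/|dx|=3.8637 1/|dy|=1.0353
    cross y-line → (4,5), t=0.5590
    cross y-line → (4,6), t=1.5943
    cross x-line → (5,6), t=2.3569 (wall)
  → r_3 = 2.3569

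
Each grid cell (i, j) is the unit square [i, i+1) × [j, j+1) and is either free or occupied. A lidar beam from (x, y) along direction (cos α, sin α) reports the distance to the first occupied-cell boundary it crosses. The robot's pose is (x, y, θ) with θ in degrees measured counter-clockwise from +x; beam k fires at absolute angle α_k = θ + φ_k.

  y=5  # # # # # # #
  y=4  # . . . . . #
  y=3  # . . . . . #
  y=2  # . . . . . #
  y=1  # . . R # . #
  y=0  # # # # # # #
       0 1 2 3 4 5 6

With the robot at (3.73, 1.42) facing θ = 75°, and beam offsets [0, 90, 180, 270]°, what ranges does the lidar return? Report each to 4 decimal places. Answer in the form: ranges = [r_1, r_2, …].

beam 1: φ=0°, α=75°
  direction (0.2588, 0.9659); cell (3,1); t to first gridline: x 1.0432, y 0.6005 (then +3.8637 / +1.0353)
    (3,2) via y @ 0.6005
    (4,2) via x @ 1.0432
    (4,3) via y @ 1.6357
    (4,4) via y @ 2.6710
    (4,5) via y @ 3.7063  # hit
  → r_1 = 3.7063
beam 2: φ=90°, α=165°
  direction (-0.9659, 0.2588); cell (3,1); t to first gridline: x 0.7558, y 2.2409 (then +1.0353 / +3.8637)
    (2,1) via x @ 0.7558
    (1,1) via x @ 1.7910
    (1,2) via y @ 2.2409
    (0,2) via x @ 2.8263  # hit
  → r_2 = 2.8263
beam 3: φ=180°, α=255°
  direction (-0.2588, -0.9659); cell (3,1); t to first gridline: x 2.8205, y 0.4348 (then +3.8637 / +1.0353)
    (3,0) via y @ 0.4348  # hit
  → r_3 = 0.4348
beam 4: φ=270°, α=345°
  direction (0.9659, -0.2588); cell (3,1); t to first gridline: x 0.2795, y 1.6228 (then +1.0353 / +3.8637)
    (4,1) via x @ 0.2795  # hit
  → r_4 = 0.2795

ranges = [3.7063, 2.8263, 0.4348, 0.2795]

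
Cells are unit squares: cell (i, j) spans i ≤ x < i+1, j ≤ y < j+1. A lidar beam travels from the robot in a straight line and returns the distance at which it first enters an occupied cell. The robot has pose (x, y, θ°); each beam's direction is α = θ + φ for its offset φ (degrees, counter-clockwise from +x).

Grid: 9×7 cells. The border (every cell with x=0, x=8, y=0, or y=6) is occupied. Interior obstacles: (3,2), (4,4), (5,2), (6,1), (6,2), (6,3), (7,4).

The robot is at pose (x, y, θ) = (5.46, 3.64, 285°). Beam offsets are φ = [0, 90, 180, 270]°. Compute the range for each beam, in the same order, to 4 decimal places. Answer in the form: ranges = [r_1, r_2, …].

beam 1: φ=0°, α=285°
  direction (0.2588, -0.9659); cell (5,3); t to first gridline: x 2.0864, y 0.6626 (then +3.8637 / +1.0353)
    (5,2) via y @ 0.6626  # hit
  → r_1 = 0.6626
beam 2: φ=90°, α=15°
  direction (0.9659, 0.2588); cell (5,3); t to first gridline: x 0.5590, y 1.3909 (then +1.0353 / +3.8637)
    (6,3) via x @ 0.5590  # hit
  → r_2 = 0.5590
beam 3: φ=180°, α=105°
  direction (-0.2588, 0.9659); cell (5,3); t to first gridline: x 1.7773, y 0.3727 (then +3.8637 / +1.0353)
    (5,4) via y @ 0.3727
    (5,5) via y @ 1.4080
    (4,5) via x @ 1.7773
    (4,6) via y @ 2.4433  # hit
  → r_3 = 2.4433
beam 4: φ=270°, α=195°
  direction (-0.9659, -0.2588); cell (5,3); t to first gridline: x 0.4762, y 2.4728 (then +1.0353 / +3.8637)
    (4,3) via x @ 0.4762
    (3,3) via x @ 1.5115
    (3,2) via y @ 2.4728  # hit
  → r_4 = 2.4728

ranges = [0.6626, 0.5590, 2.4433, 2.4728]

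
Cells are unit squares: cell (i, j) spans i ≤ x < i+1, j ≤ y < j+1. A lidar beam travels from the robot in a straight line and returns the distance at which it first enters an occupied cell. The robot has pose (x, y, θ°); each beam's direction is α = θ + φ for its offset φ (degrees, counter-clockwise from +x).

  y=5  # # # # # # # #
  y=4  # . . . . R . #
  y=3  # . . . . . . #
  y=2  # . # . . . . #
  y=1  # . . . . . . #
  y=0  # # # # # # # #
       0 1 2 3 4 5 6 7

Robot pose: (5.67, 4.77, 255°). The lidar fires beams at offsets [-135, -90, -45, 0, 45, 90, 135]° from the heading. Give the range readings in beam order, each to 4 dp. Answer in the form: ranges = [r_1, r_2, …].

beam 1: φ=-135°, α=120°
  dir = (cos 120°, sin 120°) = (-0.5000, 0.8660); from cell (5,4)
  next x-line at t=1.3400, next y-line at t=0.2656; Δt_x=2.0000, Δt_y=1.1547
    y: enter (5,5) at t=0.2656 ← occupied
  → r_1 = 0.2656
beam 2: φ=-90°, α=165°
  dir = (cos 165°, sin 165°) = (-0.9659, 0.2588); from cell (5,4)
  next x-line at t=0.6936, next y-line at t=0.8887; Δt_x=1.0353, Δt_y=3.8637
    x: enter (4,4) at t=0.6936
    y: enter (4,5) at t=0.8887 ← occupied
  → r_2 = 0.8887
beam 3: φ=-45°, α=210°
  dir = (cos 210°, sin 210°) = (-0.8660, -0.5000); from cell (5,4)
  next x-line at t=0.7736, next y-line at t=1.5400; Δt_x=1.1547, Δt_y=2.0000
    x: enter (4,4) at t=0.7736
    y: enter (4,3) at t=1.5400
    x: enter (3,3) at t=1.9283
    x: enter (2,3) at t=3.0831
    y: enter (2,2) at t=3.5400 ← occupied
  → r_3 = 3.5400
beam 4: φ=0°, α=255°
  dir = (cos 255°, sin 255°) = (-0.2588, -0.9659); from cell (5,4)
  next x-line at t=2.5887, next y-line at t=0.7972; Δt_x=3.8637, Δt_y=1.0353
    y: enter (5,3) at t=0.7972
    y: enter (5,2) at t=1.8324
    x: enter (4,2) at t=2.5887
    y: enter (4,1) at t=2.8677
    y: enter (4,0) at t=3.9030 ← occupied
  → r_4 = 3.9030
beam 5: φ=45°, α=300°
  dir = (cos 300°, sin 300°) = (0.5000, -0.8660); from cell (5,4)
  next x-line at t=0.6600, next y-line at t=0.8891; Δt_x=2.0000, Δt_y=1.1547
    x: enter (6,4) at t=0.6600
    y: enter (6,3) at t=0.8891
    y: enter (6,2) at t=2.0438
    x: enter (7,2) at t=2.6600 ← occupied
  → r_5 = 2.6600
beam 6: φ=90°, α=345°
  dir = (cos 345°, sin 345°) = (0.9659, -0.2588); from cell (5,4)
  next x-line at t=0.3416, next y-line at t=2.9751; Δt_x=1.0353, Δt_y=3.8637
    x: enter (6,4) at t=0.3416
    x: enter (7,4) at t=1.3769 ← occupied
  → r_6 = 1.3769
beam 7: φ=135°, α=30°
  dir = (cos 30°, sin 30°) = (0.8660, 0.5000); from cell (5,4)
  next x-line at t=0.3811, next y-line at t=0.4600; Δt_x=1.1547, Δt_y=2.0000
    x: enter (6,4) at t=0.3811
    y: enter (6,5) at t=0.4600 ← occupied
  → r_7 = 0.4600

ranges = [0.2656, 0.8887, 3.5400, 3.9030, 2.6600, 1.3769, 0.4600]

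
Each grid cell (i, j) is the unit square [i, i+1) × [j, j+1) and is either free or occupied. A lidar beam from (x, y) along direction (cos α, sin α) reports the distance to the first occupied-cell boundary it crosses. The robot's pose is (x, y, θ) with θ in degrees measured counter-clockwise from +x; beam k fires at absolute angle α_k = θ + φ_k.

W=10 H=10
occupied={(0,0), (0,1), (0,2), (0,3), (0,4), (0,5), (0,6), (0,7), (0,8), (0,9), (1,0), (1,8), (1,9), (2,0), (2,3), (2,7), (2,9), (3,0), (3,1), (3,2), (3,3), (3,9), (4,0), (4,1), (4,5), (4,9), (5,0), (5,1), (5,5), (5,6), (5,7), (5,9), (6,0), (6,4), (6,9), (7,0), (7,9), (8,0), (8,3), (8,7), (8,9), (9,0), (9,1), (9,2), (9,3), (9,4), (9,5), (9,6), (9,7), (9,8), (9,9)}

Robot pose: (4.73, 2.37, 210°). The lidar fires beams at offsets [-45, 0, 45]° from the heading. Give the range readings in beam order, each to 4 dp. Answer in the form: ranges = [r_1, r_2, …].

beam 1: φ=-45°, α=165°
  dir = (cos 165°, sin 165°) = (-0.9659, 0.2588); from cell (4,2)
  next x-line at t=0.7558, next y-line at t=2.4341; Δt_x=1.0353, Δt_y=3.8637
    x: enter (3,2) at t=0.7558 ← occupied
  → r_1 = 0.7558
beam 2: φ=0°, α=210°
  dir = (cos 210°, sin 210°) = (-0.8660, -0.5000); from cell (4,2)
  next x-line at t=0.8429, next y-line at t=0.7400; Δt_x=1.1547, Δt_y=2.0000
    y: enter (4,1) at t=0.7400 ← occupied
  → r_2 = 0.7400
beam 3: φ=45°, α=255°
  dir = (cos 255°, sin 255°) = (-0.2588, -0.9659); from cell (4,2)
  next x-line at t=2.8205, next y-line at t=0.3831; Δt_x=3.8637, Δt_y=1.0353
    y: enter (4,1) at t=0.3831 ← occupied
  → r_3 = 0.3831

ranges = [0.7558, 0.7400, 0.3831]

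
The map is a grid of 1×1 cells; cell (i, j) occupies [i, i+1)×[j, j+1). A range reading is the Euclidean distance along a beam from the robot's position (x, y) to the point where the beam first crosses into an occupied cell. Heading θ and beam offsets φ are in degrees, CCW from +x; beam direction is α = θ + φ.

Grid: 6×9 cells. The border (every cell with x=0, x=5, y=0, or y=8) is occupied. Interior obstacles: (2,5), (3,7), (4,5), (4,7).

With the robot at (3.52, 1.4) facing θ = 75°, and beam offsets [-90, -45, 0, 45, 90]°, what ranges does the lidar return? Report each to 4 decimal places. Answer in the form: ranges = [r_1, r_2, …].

beam 1: φ=-90°, α=345°
  direction (0.9659, -0.2588); cell (3,1); t to first gridline: x 0.4969, y 1.5455 (then +1.0353 / +3.8637)
    (4,1) via x @ 0.4969
    (5,1) via x @ 1.5322  # hit
  → r_1 = 1.5322
beam 2: φ=-45°, α=30°
  direction (0.8660, 0.5000); cell (3,1); t to first gridline: x 0.5543, y 1.2000 (then +1.1547 / +2.0000)
    (4,1) via x @ 0.5543
    (4,2) via y @ 1.2000
    (5,2) via x @ 1.7090  # hit
  → r_2 = 1.7090
beam 3: φ=0°, α=75°
  direction (0.2588, 0.9659); cell (3,1); t to first gridline: x 1.8546, y 0.6212 (then +3.8637 / +1.0353)
    (3,2) via y @ 0.6212
    (3,3) via y @ 1.6564
    (4,3) via x @ 1.8546
    (4,4) via y @ 2.6917
    (4,5) via y @ 3.7270  # hit
  → r_3 = 3.7270
beam 4: φ=45°, α=120°
  direction (-0.5000, 0.8660); cell (3,1); t to first gridline: x 1.0400, y 0.6928 (then +2.0000 / +1.1547)
    (3,2) via y @ 0.6928
    (2,2) via x @ 1.0400
    (2,3) via y @ 1.8475
    (2,4) via y @ 3.0022
    (1,4) via x @ 3.0400
    (1,5) via y @ 4.1569
    (0,5) via x @ 5.0400  # hit
  → r_4 = 5.0400
beam 5: φ=90°, α=165°
  direction (-0.9659, 0.2588); cell (3,1); t to first gridline: x 0.5383, y 2.3182 (then +1.0353 / +3.8637)
    (2,1) via x @ 0.5383
    (1,1) via x @ 1.5736
    (1,2) via y @ 2.3182
    (0,2) via x @ 2.6089  # hit
  → r_5 = 2.6089

ranges = [1.5322, 1.7090, 3.7270, 5.0400, 2.6089]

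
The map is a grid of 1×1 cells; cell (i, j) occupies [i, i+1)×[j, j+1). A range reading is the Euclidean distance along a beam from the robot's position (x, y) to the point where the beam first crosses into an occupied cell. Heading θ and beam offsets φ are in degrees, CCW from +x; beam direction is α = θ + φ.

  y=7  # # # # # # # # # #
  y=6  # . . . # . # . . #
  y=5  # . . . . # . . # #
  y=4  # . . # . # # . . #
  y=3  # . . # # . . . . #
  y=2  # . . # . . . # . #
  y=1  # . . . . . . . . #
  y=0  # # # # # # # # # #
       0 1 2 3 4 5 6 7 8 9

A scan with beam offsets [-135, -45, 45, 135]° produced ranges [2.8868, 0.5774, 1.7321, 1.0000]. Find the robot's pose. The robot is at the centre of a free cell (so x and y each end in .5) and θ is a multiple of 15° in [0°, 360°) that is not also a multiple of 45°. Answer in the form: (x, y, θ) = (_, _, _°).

Enumerate (i+0.5, j+0.5, θ) over the 37 free cells and 16 admissible headings. For each, cast all 4 beams and compare to the given ranges.
  (5.5, 3.5, 210°): beam 1 = 0.5176 ≠ 2.8868 ✗
  (6.5, 3.5, 240°): beam 1 = 0.5176 ≠ 2.8868 ✗
  (1.5, 6.5, 30°): beam 1 = 1.9319 ≠ 2.8868 ✗
  …
  (3.5, 5.5, 285°): r_1=2.8868, r_2=0.5774, r_3=1.7321, r_4=1.0000 — all match ✓
Only this pose fits every beam.

(x, y, θ) = (3.5, 5.5, 285°)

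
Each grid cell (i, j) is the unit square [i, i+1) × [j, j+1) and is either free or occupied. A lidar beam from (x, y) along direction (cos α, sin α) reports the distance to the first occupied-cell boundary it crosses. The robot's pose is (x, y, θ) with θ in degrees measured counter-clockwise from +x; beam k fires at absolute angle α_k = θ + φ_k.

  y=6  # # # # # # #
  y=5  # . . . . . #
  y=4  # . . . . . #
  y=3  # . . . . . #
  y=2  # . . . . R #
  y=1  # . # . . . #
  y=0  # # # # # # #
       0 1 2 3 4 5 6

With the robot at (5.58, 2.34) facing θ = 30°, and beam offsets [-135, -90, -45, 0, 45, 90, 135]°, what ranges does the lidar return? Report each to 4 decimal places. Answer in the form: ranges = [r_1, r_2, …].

ranges = [1.3873, 0.8400, 0.4348, 0.4850, 1.6228, 4.2262, 4.7416]

beam 1: φ=-135°, α=255°
  dir = (cos 255°, sin 255°) = (-0.2588, -0.9659); from cell (5,2)
  next x-line at t=2.2409, next y-line at t=0.3520; Δt_x=3.8637, Δt_y=1.0353
    y: enter (5,1) at t=0.3520
    y: enter (5,0) at t=1.3873 ← occupied
  → r_1 = 1.3873
beam 2: φ=-90°, α=300°
  dir = (cos 300°, sin 300°) = (0.5000, -0.8660); from cell (5,2)
  next x-line at t=0.8400, next y-line at t=0.3926; Δt_x=2.0000, Δt_y=1.1547
    y: enter (5,1) at t=0.3926
    x: enter (6,1) at t=0.8400 ← occupied
  → r_2 = 0.8400
beam 3: φ=-45°, α=345°
  dir = (cos 345°, sin 345°) = (0.9659, -0.2588); from cell (5,2)
  next x-line at t=0.4348, next y-line at t=1.3137; Δt_x=1.0353, Δt_y=3.8637
    x: enter (6,2) at t=0.4348 ← occupied
  → r_3 = 0.4348
beam 4: φ=0°, α=30°
  dir = (cos 30°, sin 30°) = (0.8660, 0.5000); from cell (5,2)
  next x-line at t=0.4850, next y-line at t=1.3200; Δt_x=1.1547, Δt_y=2.0000
    x: enter (6,2) at t=0.4850 ← occupied
  → r_4 = 0.4850
beam 5: φ=45°, α=75°
  dir = (cos 75°, sin 75°) = (0.2588, 0.9659); from cell (5,2)
  next x-line at t=1.6228, next y-line at t=0.6833; Δt_x=3.8637, Δt_y=1.0353
    y: enter (5,3) at t=0.6833
    x: enter (6,3) at t=1.6228 ← occupied
  → r_5 = 1.6228
beam 6: φ=90°, α=120°
  dir = (cos 120°, sin 120°) = (-0.5000, 0.8660); from cell (5,2)
  next x-line at t=1.1600, next y-line at t=0.7621; Δt_x=2.0000, Δt_y=1.1547
    y: enter (5,3) at t=0.7621
    x: enter (4,3) at t=1.1600
    y: enter (4,4) at t=1.9168
    y: enter (4,5) at t=3.0715
    x: enter (3,5) at t=3.1600
    y: enter (3,6) at t=4.2262 ← occupied
  → r_6 = 4.2262
beam 7: φ=135°, α=165°
  dir = (cos 165°, sin 165°) = (-0.9659, 0.2588); from cell (5,2)
  next x-line at t=0.6005, next y-line at t=2.5500; Δt_x=1.0353, Δt_y=3.8637
    x: enter (4,2) at t=0.6005
    x: enter (3,2) at t=1.6357
    y: enter (3,3) at t=2.5500
    x: enter (2,3) at t=2.6710
    x: enter (1,3) at t=3.7063
    x: enter (0,3) at t=4.7416 ← occupied
  → r_7 = 4.7416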